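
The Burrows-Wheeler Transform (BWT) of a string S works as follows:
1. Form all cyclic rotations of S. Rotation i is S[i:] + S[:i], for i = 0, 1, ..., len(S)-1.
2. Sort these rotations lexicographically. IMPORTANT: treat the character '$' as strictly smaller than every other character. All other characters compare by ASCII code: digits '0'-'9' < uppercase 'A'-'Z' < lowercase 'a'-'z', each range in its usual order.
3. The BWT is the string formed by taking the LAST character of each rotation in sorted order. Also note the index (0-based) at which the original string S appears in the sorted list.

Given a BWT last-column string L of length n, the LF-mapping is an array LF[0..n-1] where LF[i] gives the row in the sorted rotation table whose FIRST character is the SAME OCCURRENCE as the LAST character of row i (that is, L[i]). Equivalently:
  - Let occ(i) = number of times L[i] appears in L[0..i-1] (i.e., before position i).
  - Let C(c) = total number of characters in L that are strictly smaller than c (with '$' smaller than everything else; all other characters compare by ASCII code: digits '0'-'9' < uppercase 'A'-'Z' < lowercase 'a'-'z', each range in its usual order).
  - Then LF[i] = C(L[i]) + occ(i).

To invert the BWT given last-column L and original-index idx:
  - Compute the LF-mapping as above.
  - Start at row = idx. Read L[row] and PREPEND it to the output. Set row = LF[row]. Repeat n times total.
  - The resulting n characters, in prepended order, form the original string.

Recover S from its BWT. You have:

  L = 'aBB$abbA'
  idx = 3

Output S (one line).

LF mapping: 4 2 3 0 5 6 7 1
Walk LF starting at row 3, prepending L[row]:
  step 1: row=3, L[3]='$', prepend. Next row=LF[3]=0
  step 2: row=0, L[0]='a', prepend. Next row=LF[0]=4
  step 3: row=4, L[4]='a', prepend. Next row=LF[4]=5
  step 4: row=5, L[5]='b', prepend. Next row=LF[5]=6
  step 5: row=6, L[6]='b', prepend. Next row=LF[6]=7
  step 6: row=7, L[7]='A', prepend. Next row=LF[7]=1
  step 7: row=1, L[1]='B', prepend. Next row=LF[1]=2
  step 8: row=2, L[2]='B', prepend. Next row=LF[2]=3
Reversed output: BBAbbaa$

Answer: BBAbbaa$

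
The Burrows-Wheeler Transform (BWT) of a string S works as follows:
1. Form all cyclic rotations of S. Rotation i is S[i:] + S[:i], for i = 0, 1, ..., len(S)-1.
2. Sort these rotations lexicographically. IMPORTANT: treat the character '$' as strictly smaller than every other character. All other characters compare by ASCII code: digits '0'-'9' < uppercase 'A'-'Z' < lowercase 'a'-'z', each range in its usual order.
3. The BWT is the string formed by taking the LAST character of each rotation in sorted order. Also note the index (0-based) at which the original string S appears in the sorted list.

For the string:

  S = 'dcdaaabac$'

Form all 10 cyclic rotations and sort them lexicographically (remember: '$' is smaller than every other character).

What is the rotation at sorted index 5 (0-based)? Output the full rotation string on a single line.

All 10 rotations (rotation i = S[i:]+S[:i]):
  rot[0] = dcdaaabac$
  rot[1] = cdaaabac$d
  rot[2] = daaabac$dc
  rot[3] = aaabac$dcd
  rot[4] = aabac$dcda
  rot[5] = abac$dcdaa
  rot[6] = bac$dcdaaa
  rot[7] = ac$dcdaaab
  rot[8] = c$dcdaaaba
  rot[9] = $dcdaaabac
Sorted (with $ < everything):
  sorted[0] = $dcdaaabac
  sorted[1] = aaabac$dcd
  sorted[2] = aabac$dcda
  sorted[3] = abac$dcdaa
  sorted[4] = ac$dcdaaab
  sorted[5] = bac$dcdaaa
  sorted[6] = c$dcdaaaba
  sorted[7] = cdaaabac$d
  sorted[8] = daaabac$dc
  sorted[9] = dcdaaabac$
sorted[5] = bac$dcdaaa

Answer: bac$dcdaaa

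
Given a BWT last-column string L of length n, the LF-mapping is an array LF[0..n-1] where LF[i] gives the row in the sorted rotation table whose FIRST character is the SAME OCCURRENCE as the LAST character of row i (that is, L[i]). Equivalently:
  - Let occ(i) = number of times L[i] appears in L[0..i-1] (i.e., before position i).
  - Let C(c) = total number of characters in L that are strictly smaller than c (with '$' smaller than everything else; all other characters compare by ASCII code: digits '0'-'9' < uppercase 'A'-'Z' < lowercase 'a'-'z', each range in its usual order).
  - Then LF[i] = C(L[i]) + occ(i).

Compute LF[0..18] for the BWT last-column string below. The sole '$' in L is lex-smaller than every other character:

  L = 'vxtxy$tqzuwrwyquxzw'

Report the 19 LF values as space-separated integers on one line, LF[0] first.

Answer: 8 12 4 13 15 0 5 1 17 6 9 3 10 16 2 7 14 18 11

Derivation:
Char counts: '$':1, 'q':2, 'r':1, 't':2, 'u':2, 'v':1, 'w':3, 'x':3, 'y':2, 'z':2
C (first-col start): C('$')=0, C('q')=1, C('r')=3, C('t')=4, C('u')=6, C('v')=8, C('w')=9, C('x')=12, C('y')=15, C('z')=17
L[0]='v': occ=0, LF[0]=C('v')+0=8+0=8
L[1]='x': occ=0, LF[1]=C('x')+0=12+0=12
L[2]='t': occ=0, LF[2]=C('t')+0=4+0=4
L[3]='x': occ=1, LF[3]=C('x')+1=12+1=13
L[4]='y': occ=0, LF[4]=C('y')+0=15+0=15
L[5]='$': occ=0, LF[5]=C('$')+0=0+0=0
L[6]='t': occ=1, LF[6]=C('t')+1=4+1=5
L[7]='q': occ=0, LF[7]=C('q')+0=1+0=1
L[8]='z': occ=0, LF[8]=C('z')+0=17+0=17
L[9]='u': occ=0, LF[9]=C('u')+0=6+0=6
L[10]='w': occ=0, LF[10]=C('w')+0=9+0=9
L[11]='r': occ=0, LF[11]=C('r')+0=3+0=3
L[12]='w': occ=1, LF[12]=C('w')+1=9+1=10
L[13]='y': occ=1, LF[13]=C('y')+1=15+1=16
L[14]='q': occ=1, LF[14]=C('q')+1=1+1=2
L[15]='u': occ=1, LF[15]=C('u')+1=6+1=7
L[16]='x': occ=2, LF[16]=C('x')+2=12+2=14
L[17]='z': occ=1, LF[17]=C('z')+1=17+1=18
L[18]='w': occ=2, LF[18]=C('w')+2=9+2=11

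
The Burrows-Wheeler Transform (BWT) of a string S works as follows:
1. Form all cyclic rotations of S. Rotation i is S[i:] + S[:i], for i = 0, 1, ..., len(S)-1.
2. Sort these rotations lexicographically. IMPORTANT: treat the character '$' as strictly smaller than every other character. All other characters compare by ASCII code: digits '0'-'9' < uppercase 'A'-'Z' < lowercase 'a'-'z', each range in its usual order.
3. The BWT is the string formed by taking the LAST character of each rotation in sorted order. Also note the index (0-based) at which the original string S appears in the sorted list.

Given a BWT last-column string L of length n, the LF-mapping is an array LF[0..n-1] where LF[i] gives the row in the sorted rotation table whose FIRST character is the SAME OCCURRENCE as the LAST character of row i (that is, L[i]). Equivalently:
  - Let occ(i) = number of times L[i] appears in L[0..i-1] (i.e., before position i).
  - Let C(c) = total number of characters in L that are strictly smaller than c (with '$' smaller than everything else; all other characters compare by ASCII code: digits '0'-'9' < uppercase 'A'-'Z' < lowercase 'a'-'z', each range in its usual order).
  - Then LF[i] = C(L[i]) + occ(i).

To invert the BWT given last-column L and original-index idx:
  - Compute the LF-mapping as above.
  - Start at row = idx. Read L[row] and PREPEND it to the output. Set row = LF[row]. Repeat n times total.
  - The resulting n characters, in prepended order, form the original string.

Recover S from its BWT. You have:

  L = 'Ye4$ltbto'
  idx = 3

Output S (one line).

LF mapping: 2 4 1 0 5 7 3 8 6
Walk LF starting at row 3, prepending L[row]:
  step 1: row=3, L[3]='$', prepend. Next row=LF[3]=0
  step 2: row=0, L[0]='Y', prepend. Next row=LF[0]=2
  step 3: row=2, L[2]='4', prepend. Next row=LF[2]=1
  step 4: row=1, L[1]='e', prepend. Next row=LF[1]=4
  step 5: row=4, L[4]='l', prepend. Next row=LF[4]=5
  step 6: row=5, L[5]='t', prepend. Next row=LF[5]=7
  step 7: row=7, L[7]='t', prepend. Next row=LF[7]=8
  step 8: row=8, L[8]='o', prepend. Next row=LF[8]=6
  step 9: row=6, L[6]='b', prepend. Next row=LF[6]=3
Reversed output: bottle4Y$

Answer: bottle4Y$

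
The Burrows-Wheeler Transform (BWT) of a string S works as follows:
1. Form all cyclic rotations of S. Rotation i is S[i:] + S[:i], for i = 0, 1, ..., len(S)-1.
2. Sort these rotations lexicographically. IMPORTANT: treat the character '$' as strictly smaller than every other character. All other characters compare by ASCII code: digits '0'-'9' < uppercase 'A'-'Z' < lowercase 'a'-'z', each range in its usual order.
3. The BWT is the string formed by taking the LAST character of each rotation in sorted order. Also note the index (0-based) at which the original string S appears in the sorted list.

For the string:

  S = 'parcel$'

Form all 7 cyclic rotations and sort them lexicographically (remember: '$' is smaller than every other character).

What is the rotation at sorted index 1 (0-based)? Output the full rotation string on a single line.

All 7 rotations (rotation i = S[i:]+S[:i]):
  rot[0] = parcel$
  rot[1] = arcel$p
  rot[2] = rcel$pa
  rot[3] = cel$par
  rot[4] = el$parc
  rot[5] = l$parce
  rot[6] = $parcel
Sorted (with $ < everything):
  sorted[0] = $parcel
  sorted[1] = arcel$p
  sorted[2] = cel$par
  sorted[3] = el$parc
  sorted[4] = l$parce
  sorted[5] = parcel$
  sorted[6] = rcel$pa
sorted[1] = arcel$p

Answer: arcel$p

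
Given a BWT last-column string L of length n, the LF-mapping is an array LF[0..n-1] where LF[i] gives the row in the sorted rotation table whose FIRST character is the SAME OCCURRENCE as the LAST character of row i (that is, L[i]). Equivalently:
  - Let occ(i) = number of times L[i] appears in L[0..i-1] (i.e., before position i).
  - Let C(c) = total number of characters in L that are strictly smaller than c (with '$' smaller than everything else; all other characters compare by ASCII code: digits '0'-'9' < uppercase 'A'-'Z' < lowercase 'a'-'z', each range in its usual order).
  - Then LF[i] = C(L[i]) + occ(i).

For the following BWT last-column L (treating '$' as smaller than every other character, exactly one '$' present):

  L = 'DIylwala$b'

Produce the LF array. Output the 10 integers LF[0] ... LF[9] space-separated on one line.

Char counts: '$':1, 'D':1, 'I':1, 'a':2, 'b':1, 'l':2, 'w':1, 'y':1
C (first-col start): C('$')=0, C('D')=1, C('I')=2, C('a')=3, C('b')=5, C('l')=6, C('w')=8, C('y')=9
L[0]='D': occ=0, LF[0]=C('D')+0=1+0=1
L[1]='I': occ=0, LF[1]=C('I')+0=2+0=2
L[2]='y': occ=0, LF[2]=C('y')+0=9+0=9
L[3]='l': occ=0, LF[3]=C('l')+0=6+0=6
L[4]='w': occ=0, LF[4]=C('w')+0=8+0=8
L[5]='a': occ=0, LF[5]=C('a')+0=3+0=3
L[6]='l': occ=1, LF[6]=C('l')+1=6+1=7
L[7]='a': occ=1, LF[7]=C('a')+1=3+1=4
L[8]='$': occ=0, LF[8]=C('$')+0=0+0=0
L[9]='b': occ=0, LF[9]=C('b')+0=5+0=5

Answer: 1 2 9 6 8 3 7 4 0 5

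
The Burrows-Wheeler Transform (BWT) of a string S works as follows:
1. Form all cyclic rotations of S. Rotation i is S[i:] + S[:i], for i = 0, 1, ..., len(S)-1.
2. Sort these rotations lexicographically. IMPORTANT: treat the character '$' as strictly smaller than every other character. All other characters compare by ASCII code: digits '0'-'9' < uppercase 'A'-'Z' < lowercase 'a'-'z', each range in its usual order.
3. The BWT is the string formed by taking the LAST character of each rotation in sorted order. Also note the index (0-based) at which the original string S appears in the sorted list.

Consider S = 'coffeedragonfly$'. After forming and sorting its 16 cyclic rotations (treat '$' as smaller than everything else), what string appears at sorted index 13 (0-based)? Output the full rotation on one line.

Answer: onfly$coffeedrag

Derivation:
All 16 rotations (rotation i = S[i:]+S[:i]):
  rot[0] = coffeedragonfly$
  rot[1] = offeedragonfly$c
  rot[2] = ffeedragonfly$co
  rot[3] = feedragonfly$cof
  rot[4] = eedragonfly$coff
  rot[5] = edragonfly$coffe
  rot[6] = dragonfly$coffee
  rot[7] = ragonfly$coffeed
  rot[8] = agonfly$coffeedr
  rot[9] = gonfly$coffeedra
  rot[10] = onfly$coffeedrag
  rot[11] = nfly$coffeedrago
  rot[12] = fly$coffeedragon
  rot[13] = ly$coffeedragonf
  rot[14] = y$coffeedragonfl
  rot[15] = $coffeedragonfly
Sorted (with $ < everything):
  sorted[0] = $coffeedragonfly
  sorted[1] = agonfly$coffeedr
  sorted[2] = coffeedragonfly$
  sorted[3] = dragonfly$coffee
  sorted[4] = edragonfly$coffe
  sorted[5] = eedragonfly$coff
  sorted[6] = feedragonfly$cof
  sorted[7] = ffeedragonfly$co
  sorted[8] = fly$coffeedragon
  sorted[9] = gonfly$coffeedra
  sorted[10] = ly$coffeedragonf
  sorted[11] = nfly$coffeedrago
  sorted[12] = offeedragonfly$c
  sorted[13] = onfly$coffeedrag
  sorted[14] = ragonfly$coffeed
  sorted[15] = y$coffeedragonfl
sorted[13] = onfly$coffeedrag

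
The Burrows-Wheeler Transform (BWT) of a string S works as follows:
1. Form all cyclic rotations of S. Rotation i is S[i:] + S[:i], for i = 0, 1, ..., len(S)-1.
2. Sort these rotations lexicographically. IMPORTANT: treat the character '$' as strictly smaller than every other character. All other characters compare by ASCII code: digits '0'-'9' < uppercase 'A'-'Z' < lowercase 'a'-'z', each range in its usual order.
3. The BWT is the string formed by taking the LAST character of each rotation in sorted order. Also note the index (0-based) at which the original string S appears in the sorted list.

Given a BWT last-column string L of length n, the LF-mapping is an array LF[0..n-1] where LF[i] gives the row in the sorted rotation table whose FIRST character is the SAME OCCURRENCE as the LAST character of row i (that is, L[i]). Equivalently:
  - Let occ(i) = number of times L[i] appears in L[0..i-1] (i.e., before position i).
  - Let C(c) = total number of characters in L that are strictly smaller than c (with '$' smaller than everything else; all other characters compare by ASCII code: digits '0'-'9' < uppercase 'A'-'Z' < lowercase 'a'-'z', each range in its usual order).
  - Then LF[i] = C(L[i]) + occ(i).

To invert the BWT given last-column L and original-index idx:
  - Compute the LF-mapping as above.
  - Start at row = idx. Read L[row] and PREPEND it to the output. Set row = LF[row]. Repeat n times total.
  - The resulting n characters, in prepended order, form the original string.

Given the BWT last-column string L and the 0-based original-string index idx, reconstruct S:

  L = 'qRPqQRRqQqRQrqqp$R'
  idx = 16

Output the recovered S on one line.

LF mapping: 11 5 1 12 2 6 7 13 3 14 8 4 17 15 16 10 0 9
Walk LF starting at row 16, prepending L[row]:
  step 1: row=16, L[16]='$', prepend. Next row=LF[16]=0
  step 2: row=0, L[0]='q', prepend. Next row=LF[0]=11
  step 3: row=11, L[11]='Q', prepend. Next row=LF[11]=4
  step 4: row=4, L[4]='Q', prepend. Next row=LF[4]=2
  step 5: row=2, L[2]='P', prepend. Next row=LF[2]=1
  step 6: row=1, L[1]='R', prepend. Next row=LF[1]=5
  step 7: row=5, L[5]='R', prepend. Next row=LF[5]=6
  step 8: row=6, L[6]='R', prepend. Next row=LF[6]=7
  step 9: row=7, L[7]='q', prepend. Next row=LF[7]=13
  step 10: row=13, L[13]='q', prepend. Next row=LF[13]=15
  step 11: row=15, L[15]='p', prepend. Next row=LF[15]=10
  step 12: row=10, L[10]='R', prepend. Next row=LF[10]=8
  step 13: row=8, L[8]='Q', prepend. Next row=LF[8]=3
  step 14: row=3, L[3]='q', prepend. Next row=LF[3]=12
  step 15: row=12, L[12]='r', prepend. Next row=LF[12]=17
  step 16: row=17, L[17]='R', prepend. Next row=LF[17]=9
  step 17: row=9, L[9]='q', prepend. Next row=LF[9]=14
  step 18: row=14, L[14]='q', prepend. Next row=LF[14]=16
Reversed output: qqRrqQRpqqRRRPQQq$

Answer: qqRrqQRpqqRRRPQQq$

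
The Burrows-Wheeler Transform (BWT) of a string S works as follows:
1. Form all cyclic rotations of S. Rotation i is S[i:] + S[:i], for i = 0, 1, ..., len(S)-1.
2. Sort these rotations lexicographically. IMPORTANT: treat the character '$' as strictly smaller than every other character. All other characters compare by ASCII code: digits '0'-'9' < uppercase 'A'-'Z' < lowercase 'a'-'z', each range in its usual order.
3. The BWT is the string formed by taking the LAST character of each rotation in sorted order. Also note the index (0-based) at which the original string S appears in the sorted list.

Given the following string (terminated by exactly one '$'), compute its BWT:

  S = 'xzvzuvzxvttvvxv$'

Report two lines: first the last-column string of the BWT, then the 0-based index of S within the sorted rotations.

All 16 rotations (rotation i = S[i:]+S[:i]):
  rot[0] = xzvzuvzxvttvvxv$
  rot[1] = zvzuvzxvttvvxv$x
  rot[2] = vzuvzxvttvvxv$xz
  rot[3] = zuvzxvttvvxv$xzv
  rot[4] = uvzxvttvvxv$xzvz
  rot[5] = vzxvttvvxv$xzvzu
  rot[6] = zxvttvvxv$xzvzuv
  rot[7] = xvttvvxv$xzvzuvz
  rot[8] = vttvvxv$xzvzuvzx
  rot[9] = ttvvxv$xzvzuvzxv
  rot[10] = tvvxv$xzvzuvzxvt
  rot[11] = vvxv$xzvzuvzxvtt
  rot[12] = vxv$xzvzuvzxvttv
  rot[13] = xv$xzvzuvzxvttvv
  rot[14] = v$xzvzuvzxvttvvx
  rot[15] = $xzvzuvzxvttvvxv
Sorted (with $ < everything):
  sorted[0] = $xzvzuvzxvttvvxv  (last char: 'v')
  sorted[1] = ttvvxv$xzvzuvzxv  (last char: 'v')
  sorted[2] = tvvxv$xzvzuvzxvt  (last char: 't')
  sorted[3] = uvzxvttvvxv$xzvz  (last char: 'z')
  sorted[4] = v$xzvzuvzxvttvvx  (last char: 'x')
  sorted[5] = vttvvxv$xzvzuvzx  (last char: 'x')
  sorted[6] = vvxv$xzvzuvzxvtt  (last char: 't')
  sorted[7] = vxv$xzvzuvzxvttv  (last char: 'v')
  sorted[8] = vzuvzxvttvvxv$xz  (last char: 'z')
  sorted[9] = vzxvttvvxv$xzvzu  (last char: 'u')
  sorted[10] = xv$xzvzuvzxvttvv  (last char: 'v')
  sorted[11] = xvttvvxv$xzvzuvz  (last char: 'z')
  sorted[12] = xzvzuvzxvttvvxv$  (last char: '$')
  sorted[13] = zuvzxvttvvxv$xzv  (last char: 'v')
  sorted[14] = zvzuvzxvttvvxv$x  (last char: 'x')
  sorted[15] = zxvttvvxv$xzvzuv  (last char: 'v')
Last column: vvtzxxtvzuvz$vxv
Original string S is at sorted index 12

Answer: vvtzxxtvzuvz$vxv
12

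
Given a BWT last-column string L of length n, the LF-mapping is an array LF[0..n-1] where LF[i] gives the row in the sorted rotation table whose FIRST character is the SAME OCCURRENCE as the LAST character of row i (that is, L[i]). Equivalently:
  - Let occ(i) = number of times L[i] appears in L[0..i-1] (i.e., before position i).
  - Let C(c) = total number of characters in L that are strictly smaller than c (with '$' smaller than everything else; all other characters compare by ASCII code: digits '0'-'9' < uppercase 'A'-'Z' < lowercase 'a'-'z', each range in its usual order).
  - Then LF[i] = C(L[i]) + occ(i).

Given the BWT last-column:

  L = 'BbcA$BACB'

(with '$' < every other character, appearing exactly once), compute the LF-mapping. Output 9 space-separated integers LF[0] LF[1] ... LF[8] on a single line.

Answer: 3 7 8 1 0 4 2 6 5

Derivation:
Char counts: '$':1, 'A':2, 'B':3, 'C':1, 'b':1, 'c':1
C (first-col start): C('$')=0, C('A')=1, C('B')=3, C('C')=6, C('b')=7, C('c')=8
L[0]='B': occ=0, LF[0]=C('B')+0=3+0=3
L[1]='b': occ=0, LF[1]=C('b')+0=7+0=7
L[2]='c': occ=0, LF[2]=C('c')+0=8+0=8
L[3]='A': occ=0, LF[3]=C('A')+0=1+0=1
L[4]='$': occ=0, LF[4]=C('$')+0=0+0=0
L[5]='B': occ=1, LF[5]=C('B')+1=3+1=4
L[6]='A': occ=1, LF[6]=C('A')+1=1+1=2
L[7]='C': occ=0, LF[7]=C('C')+0=6+0=6
L[8]='B': occ=2, LF[8]=C('B')+2=3+2=5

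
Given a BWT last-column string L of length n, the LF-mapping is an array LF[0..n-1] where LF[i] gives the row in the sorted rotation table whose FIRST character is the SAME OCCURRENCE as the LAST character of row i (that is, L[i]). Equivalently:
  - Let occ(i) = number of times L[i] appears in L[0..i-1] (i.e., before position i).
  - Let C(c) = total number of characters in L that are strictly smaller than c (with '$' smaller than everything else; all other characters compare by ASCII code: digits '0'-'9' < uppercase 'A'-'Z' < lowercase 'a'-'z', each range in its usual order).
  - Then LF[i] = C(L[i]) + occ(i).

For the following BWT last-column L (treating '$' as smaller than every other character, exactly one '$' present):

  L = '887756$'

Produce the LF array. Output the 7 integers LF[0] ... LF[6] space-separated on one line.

Char counts: '$':1, '5':1, '6':1, '7':2, '8':2
C (first-col start): C('$')=0, C('5')=1, C('6')=2, C('7')=3, C('8')=5
L[0]='8': occ=0, LF[0]=C('8')+0=5+0=5
L[1]='8': occ=1, LF[1]=C('8')+1=5+1=6
L[2]='7': occ=0, LF[2]=C('7')+0=3+0=3
L[3]='7': occ=1, LF[3]=C('7')+1=3+1=4
L[4]='5': occ=0, LF[4]=C('5')+0=1+0=1
L[5]='6': occ=0, LF[5]=C('6')+0=2+0=2
L[6]='$': occ=0, LF[6]=C('$')+0=0+0=0

Answer: 5 6 3 4 1 2 0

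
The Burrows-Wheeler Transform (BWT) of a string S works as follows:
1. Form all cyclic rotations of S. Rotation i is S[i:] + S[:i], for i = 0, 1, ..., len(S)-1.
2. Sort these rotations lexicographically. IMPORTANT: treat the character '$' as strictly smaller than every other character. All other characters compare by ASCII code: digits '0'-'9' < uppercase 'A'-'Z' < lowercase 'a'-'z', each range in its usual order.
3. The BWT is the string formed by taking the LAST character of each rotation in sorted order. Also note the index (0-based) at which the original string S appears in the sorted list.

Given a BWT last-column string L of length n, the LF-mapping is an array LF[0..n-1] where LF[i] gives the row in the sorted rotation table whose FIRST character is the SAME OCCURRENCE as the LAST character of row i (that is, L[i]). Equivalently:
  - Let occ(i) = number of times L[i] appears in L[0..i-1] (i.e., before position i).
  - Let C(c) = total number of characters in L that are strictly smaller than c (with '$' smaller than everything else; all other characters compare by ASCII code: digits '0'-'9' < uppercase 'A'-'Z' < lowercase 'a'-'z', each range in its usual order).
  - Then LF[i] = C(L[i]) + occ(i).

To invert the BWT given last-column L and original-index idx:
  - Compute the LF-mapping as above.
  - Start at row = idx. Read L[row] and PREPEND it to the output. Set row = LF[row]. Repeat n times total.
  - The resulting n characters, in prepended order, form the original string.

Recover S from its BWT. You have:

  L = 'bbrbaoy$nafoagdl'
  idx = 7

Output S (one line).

LF mapping: 4 5 14 6 1 12 15 0 11 2 8 13 3 9 7 10
Walk LF starting at row 7, prepending L[row]:
  step 1: row=7, L[7]='$', prepend. Next row=LF[7]=0
  step 2: row=0, L[0]='b', prepend. Next row=LF[0]=4
  step 3: row=4, L[4]='a', prepend. Next row=LF[4]=1
  step 4: row=1, L[1]='b', prepend. Next row=LF[1]=5
  step 5: row=5, L[5]='o', prepend. Next row=LF[5]=12
  step 6: row=12, L[12]='a', prepend. Next row=LF[12]=3
  step 7: row=3, L[3]='b', prepend. Next row=LF[3]=6
  step 8: row=6, L[6]='y', prepend. Next row=LF[6]=15
  step 9: row=15, L[15]='l', prepend. Next row=LF[15]=10
  step 10: row=10, L[10]='f', prepend. Next row=LF[10]=8
  step 11: row=8, L[8]='n', prepend. Next row=LF[8]=11
  step 12: row=11, L[11]='o', prepend. Next row=LF[11]=13
  step 13: row=13, L[13]='g', prepend. Next row=LF[13]=9
  step 14: row=9, L[9]='a', prepend. Next row=LF[9]=2
  step 15: row=2, L[2]='r', prepend. Next row=LF[2]=14
  step 16: row=14, L[14]='d', prepend. Next row=LF[14]=7
Reversed output: dragonflybaobab$

Answer: dragonflybaobab$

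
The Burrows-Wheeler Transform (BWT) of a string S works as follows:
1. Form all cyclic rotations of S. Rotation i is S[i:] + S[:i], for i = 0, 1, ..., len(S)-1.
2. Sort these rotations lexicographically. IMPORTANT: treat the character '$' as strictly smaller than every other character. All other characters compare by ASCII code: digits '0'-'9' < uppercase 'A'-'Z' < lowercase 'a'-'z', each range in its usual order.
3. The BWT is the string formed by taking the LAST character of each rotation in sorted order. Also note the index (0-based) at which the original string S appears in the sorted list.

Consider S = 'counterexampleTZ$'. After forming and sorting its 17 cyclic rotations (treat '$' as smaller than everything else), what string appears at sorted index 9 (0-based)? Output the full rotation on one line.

Answer: mpleTZ$counterexa

Derivation:
All 17 rotations (rotation i = S[i:]+S[:i]):
  rot[0] = counterexampleTZ$
  rot[1] = ounterexampleTZ$c
  rot[2] = unterexampleTZ$co
  rot[3] = nterexampleTZ$cou
  rot[4] = terexampleTZ$coun
  rot[5] = erexampleTZ$count
  rot[6] = rexampleTZ$counte
  rot[7] = exampleTZ$counter
  rot[8] = xampleTZ$countere
  rot[9] = ampleTZ$counterex
  rot[10] = mpleTZ$counterexa
  rot[11] = pleTZ$counterexam
  rot[12] = leTZ$counterexamp
  rot[13] = eTZ$counterexampl
  rot[14] = TZ$counterexample
  rot[15] = Z$counterexampleT
  rot[16] = $counterexampleTZ
Sorted (with $ < everything):
  sorted[0] = $counterexampleTZ
  sorted[1] = TZ$counterexample
  sorted[2] = Z$counterexampleT
  sorted[3] = ampleTZ$counterex
  sorted[4] = counterexampleTZ$
  sorted[5] = eTZ$counterexampl
  sorted[6] = erexampleTZ$count
  sorted[7] = exampleTZ$counter
  sorted[8] = leTZ$counterexamp
  sorted[9] = mpleTZ$counterexa
  sorted[10] = nterexampleTZ$cou
  sorted[11] = ounterexampleTZ$c
  sorted[12] = pleTZ$counterexam
  sorted[13] = rexampleTZ$counte
  sorted[14] = terexampleTZ$coun
  sorted[15] = unterexampleTZ$co
  sorted[16] = xampleTZ$countere
sorted[9] = mpleTZ$counterexa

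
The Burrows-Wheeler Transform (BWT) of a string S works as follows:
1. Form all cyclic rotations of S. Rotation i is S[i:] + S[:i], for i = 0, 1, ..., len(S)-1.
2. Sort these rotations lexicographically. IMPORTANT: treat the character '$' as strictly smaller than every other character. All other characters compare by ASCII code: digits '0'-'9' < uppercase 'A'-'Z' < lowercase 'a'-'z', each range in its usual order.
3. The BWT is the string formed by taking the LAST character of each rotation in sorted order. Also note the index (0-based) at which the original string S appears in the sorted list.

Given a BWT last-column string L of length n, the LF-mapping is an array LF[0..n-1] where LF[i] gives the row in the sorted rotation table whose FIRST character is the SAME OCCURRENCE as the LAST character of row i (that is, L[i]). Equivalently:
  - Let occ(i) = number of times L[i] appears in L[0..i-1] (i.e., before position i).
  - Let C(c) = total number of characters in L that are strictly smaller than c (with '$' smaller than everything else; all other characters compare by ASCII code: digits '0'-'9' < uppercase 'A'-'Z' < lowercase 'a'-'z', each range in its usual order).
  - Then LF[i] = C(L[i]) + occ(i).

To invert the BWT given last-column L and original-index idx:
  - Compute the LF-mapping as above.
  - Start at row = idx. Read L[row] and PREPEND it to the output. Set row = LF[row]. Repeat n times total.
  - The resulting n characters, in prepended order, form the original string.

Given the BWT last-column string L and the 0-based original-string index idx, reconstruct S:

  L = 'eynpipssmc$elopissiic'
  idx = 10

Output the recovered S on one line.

Answer: mississippiencyclope$

Derivation:
LF mapping: 3 20 11 13 5 14 16 17 10 1 0 4 9 12 15 6 18 19 7 8 2
Walk LF starting at row 10, prepending L[row]:
  step 1: row=10, L[10]='$', prepend. Next row=LF[10]=0
  step 2: row=0, L[0]='e', prepend. Next row=LF[0]=3
  step 3: row=3, L[3]='p', prepend. Next row=LF[3]=13
  step 4: row=13, L[13]='o', prepend. Next row=LF[13]=12
  step 5: row=12, L[12]='l', prepend. Next row=LF[12]=9
  step 6: row=9, L[9]='c', prepend. Next row=LF[9]=1
  step 7: row=1, L[1]='y', prepend. Next row=LF[1]=20
  step 8: row=20, L[20]='c', prepend. Next row=LF[20]=2
  step 9: row=2, L[2]='n', prepend. Next row=LF[2]=11
  step 10: row=11, L[11]='e', prepend. Next row=LF[11]=4
  step 11: row=4, L[4]='i', prepend. Next row=LF[4]=5
  step 12: row=5, L[5]='p', prepend. Next row=LF[5]=14
  step 13: row=14, L[14]='p', prepend. Next row=LF[14]=15
  step 14: row=15, L[15]='i', prepend. Next row=LF[15]=6
  step 15: row=6, L[6]='s', prepend. Next row=LF[6]=16
  step 16: row=16, L[16]='s', prepend. Next row=LF[16]=18
  step 17: row=18, L[18]='i', prepend. Next row=LF[18]=7
  step 18: row=7, L[7]='s', prepend. Next row=LF[7]=17
  step 19: row=17, L[17]='s', prepend. Next row=LF[17]=19
  step 20: row=19, L[19]='i', prepend. Next row=LF[19]=8
  step 21: row=8, L[8]='m', prepend. Next row=LF[8]=10
Reversed output: mississippiencyclope$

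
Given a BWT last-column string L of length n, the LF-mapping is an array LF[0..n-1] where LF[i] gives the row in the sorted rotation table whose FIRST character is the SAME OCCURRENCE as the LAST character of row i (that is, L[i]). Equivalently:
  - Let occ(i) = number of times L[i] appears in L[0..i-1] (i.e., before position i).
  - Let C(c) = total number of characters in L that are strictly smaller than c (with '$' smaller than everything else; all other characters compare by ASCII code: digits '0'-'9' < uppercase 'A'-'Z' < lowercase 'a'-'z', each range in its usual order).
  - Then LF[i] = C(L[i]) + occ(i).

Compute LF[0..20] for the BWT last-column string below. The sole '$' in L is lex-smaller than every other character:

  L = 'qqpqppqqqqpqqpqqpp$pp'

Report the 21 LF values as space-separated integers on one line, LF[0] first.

Answer: 10 11 1 12 2 3 13 14 15 16 4 17 18 5 19 20 6 7 0 8 9

Derivation:
Char counts: '$':1, 'p':9, 'q':11
C (first-col start): C('$')=0, C('p')=1, C('q')=10
L[0]='q': occ=0, LF[0]=C('q')+0=10+0=10
L[1]='q': occ=1, LF[1]=C('q')+1=10+1=11
L[2]='p': occ=0, LF[2]=C('p')+0=1+0=1
L[3]='q': occ=2, LF[3]=C('q')+2=10+2=12
L[4]='p': occ=1, LF[4]=C('p')+1=1+1=2
L[5]='p': occ=2, LF[5]=C('p')+2=1+2=3
L[6]='q': occ=3, LF[6]=C('q')+3=10+3=13
L[7]='q': occ=4, LF[7]=C('q')+4=10+4=14
L[8]='q': occ=5, LF[8]=C('q')+5=10+5=15
L[9]='q': occ=6, LF[9]=C('q')+6=10+6=16
L[10]='p': occ=3, LF[10]=C('p')+3=1+3=4
L[11]='q': occ=7, LF[11]=C('q')+7=10+7=17
L[12]='q': occ=8, LF[12]=C('q')+8=10+8=18
L[13]='p': occ=4, LF[13]=C('p')+4=1+4=5
L[14]='q': occ=9, LF[14]=C('q')+9=10+9=19
L[15]='q': occ=10, LF[15]=C('q')+10=10+10=20
L[16]='p': occ=5, LF[16]=C('p')+5=1+5=6
L[17]='p': occ=6, LF[17]=C('p')+6=1+6=7
L[18]='$': occ=0, LF[18]=C('$')+0=0+0=0
L[19]='p': occ=7, LF[19]=C('p')+7=1+7=8
L[20]='p': occ=8, LF[20]=C('p')+8=1+8=9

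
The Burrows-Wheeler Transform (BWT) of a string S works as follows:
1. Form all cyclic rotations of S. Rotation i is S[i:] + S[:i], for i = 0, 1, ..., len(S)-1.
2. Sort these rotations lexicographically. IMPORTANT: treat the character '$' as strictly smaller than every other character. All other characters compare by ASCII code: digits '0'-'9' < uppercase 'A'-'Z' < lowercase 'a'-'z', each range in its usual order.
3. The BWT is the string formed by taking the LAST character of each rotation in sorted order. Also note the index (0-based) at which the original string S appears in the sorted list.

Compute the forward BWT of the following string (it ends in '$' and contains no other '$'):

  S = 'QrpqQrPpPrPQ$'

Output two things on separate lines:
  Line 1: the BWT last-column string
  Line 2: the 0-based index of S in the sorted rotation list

All 13 rotations (rotation i = S[i:]+S[:i]):
  rot[0] = QrpqQrPpPrPQ$
  rot[1] = rpqQrPpPrPQ$Q
  rot[2] = pqQrPpPrPQ$Qr
  rot[3] = qQrPpPrPQ$Qrp
  rot[4] = QrPpPrPQ$Qrpq
  rot[5] = rPpPrPQ$QrpqQ
  rot[6] = PpPrPQ$QrpqQr
  rot[7] = pPrPQ$QrpqQrP
  rot[8] = PrPQ$QrpqQrPp
  rot[9] = rPQ$QrpqQrPpP
  rot[10] = PQ$QrpqQrPpPr
  rot[11] = Q$QrpqQrPpPrP
  rot[12] = $QrpqQrPpPrPQ
Sorted (with $ < everything):
  sorted[0] = $QrpqQrPpPrPQ  (last char: 'Q')
  sorted[1] = PQ$QrpqQrPpPr  (last char: 'r')
  sorted[2] = PpPrPQ$QrpqQr  (last char: 'r')
  sorted[3] = PrPQ$QrpqQrPp  (last char: 'p')
  sorted[4] = Q$QrpqQrPpPrP  (last char: 'P')
  sorted[5] = QrPpPrPQ$Qrpq  (last char: 'q')
  sorted[6] = QrpqQrPpPrPQ$  (last char: '$')
  sorted[7] = pPrPQ$QrpqQrP  (last char: 'P')
  sorted[8] = pqQrPpPrPQ$Qr  (last char: 'r')
  sorted[9] = qQrPpPrPQ$Qrp  (last char: 'p')
  sorted[10] = rPQ$QrpqQrPpP  (last char: 'P')
  sorted[11] = rPpPrPQ$QrpqQ  (last char: 'Q')
  sorted[12] = rpqQrPpPrPQ$Q  (last char: 'Q')
Last column: QrrpPq$PrpPQQ
Original string S is at sorted index 6

Answer: QrrpPq$PrpPQQ
6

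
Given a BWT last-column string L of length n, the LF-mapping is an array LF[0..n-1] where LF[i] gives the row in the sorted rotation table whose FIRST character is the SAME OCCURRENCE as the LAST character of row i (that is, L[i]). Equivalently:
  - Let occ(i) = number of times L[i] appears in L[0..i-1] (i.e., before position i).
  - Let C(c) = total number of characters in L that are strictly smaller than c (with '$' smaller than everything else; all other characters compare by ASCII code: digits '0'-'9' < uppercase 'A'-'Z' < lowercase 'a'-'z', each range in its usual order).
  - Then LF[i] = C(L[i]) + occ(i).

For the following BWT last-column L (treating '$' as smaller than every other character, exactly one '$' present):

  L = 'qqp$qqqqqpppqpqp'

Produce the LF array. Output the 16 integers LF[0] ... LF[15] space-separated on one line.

Answer: 7 8 1 0 9 10 11 12 13 2 3 4 14 5 15 6

Derivation:
Char counts: '$':1, 'p':6, 'q':9
C (first-col start): C('$')=0, C('p')=1, C('q')=7
L[0]='q': occ=0, LF[0]=C('q')+0=7+0=7
L[1]='q': occ=1, LF[1]=C('q')+1=7+1=8
L[2]='p': occ=0, LF[2]=C('p')+0=1+0=1
L[3]='$': occ=0, LF[3]=C('$')+0=0+0=0
L[4]='q': occ=2, LF[4]=C('q')+2=7+2=9
L[5]='q': occ=3, LF[5]=C('q')+3=7+3=10
L[6]='q': occ=4, LF[6]=C('q')+4=7+4=11
L[7]='q': occ=5, LF[7]=C('q')+5=7+5=12
L[8]='q': occ=6, LF[8]=C('q')+6=7+6=13
L[9]='p': occ=1, LF[9]=C('p')+1=1+1=2
L[10]='p': occ=2, LF[10]=C('p')+2=1+2=3
L[11]='p': occ=3, LF[11]=C('p')+3=1+3=4
L[12]='q': occ=7, LF[12]=C('q')+7=7+7=14
L[13]='p': occ=4, LF[13]=C('p')+4=1+4=5
L[14]='q': occ=8, LF[14]=C('q')+8=7+8=15
L[15]='p': occ=5, LF[15]=C('p')+5=1+5=6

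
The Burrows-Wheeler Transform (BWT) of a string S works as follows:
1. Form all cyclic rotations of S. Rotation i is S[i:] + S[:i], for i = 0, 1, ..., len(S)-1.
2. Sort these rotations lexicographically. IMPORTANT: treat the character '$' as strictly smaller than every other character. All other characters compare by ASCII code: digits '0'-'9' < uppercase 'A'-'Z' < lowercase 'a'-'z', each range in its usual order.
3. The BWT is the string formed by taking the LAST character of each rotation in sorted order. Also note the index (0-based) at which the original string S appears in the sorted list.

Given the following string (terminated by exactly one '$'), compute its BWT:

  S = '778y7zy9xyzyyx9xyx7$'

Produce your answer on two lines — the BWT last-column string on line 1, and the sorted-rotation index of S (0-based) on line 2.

All 20 rotations (rotation i = S[i:]+S[:i]):
  rot[0] = 778y7zy9xyzyyx9xyx7$
  rot[1] = 78y7zy9xyzyyx9xyx7$7
  rot[2] = 8y7zy9xyzyyx9xyx7$77
  rot[3] = y7zy9xyzyyx9xyx7$778
  rot[4] = 7zy9xyzyyx9xyx7$778y
  rot[5] = zy9xyzyyx9xyx7$778y7
  rot[6] = y9xyzyyx9xyx7$778y7z
  rot[7] = 9xyzyyx9xyx7$778y7zy
  rot[8] = xyzyyx9xyx7$778y7zy9
  rot[9] = yzyyx9xyx7$778y7zy9x
  rot[10] = zyyx9xyx7$778y7zy9xy
  rot[11] = yyx9xyx7$778y7zy9xyz
  rot[12] = yx9xyx7$778y7zy9xyzy
  rot[13] = x9xyx7$778y7zy9xyzyy
  rot[14] = 9xyx7$778y7zy9xyzyyx
  rot[15] = xyx7$778y7zy9xyzyyx9
  rot[16] = yx7$778y7zy9xyzyyx9x
  rot[17] = x7$778y7zy9xyzyyx9xy
  rot[18] = 7$778y7zy9xyzyyx9xyx
  rot[19] = $778y7zy9xyzyyx9xyx7
Sorted (with $ < everything):
  sorted[0] = $778y7zy9xyzyyx9xyx7  (last char: '7')
  sorted[1] = 7$778y7zy9xyzyyx9xyx  (last char: 'x')
  sorted[2] = 778y7zy9xyzyyx9xyx7$  (last char: '$')
  sorted[3] = 78y7zy9xyzyyx9xyx7$7  (last char: '7')
  sorted[4] = 7zy9xyzyyx9xyx7$778y  (last char: 'y')
  sorted[5] = 8y7zy9xyzyyx9xyx7$77  (last char: '7')
  sorted[6] = 9xyx7$778y7zy9xyzyyx  (last char: 'x')
  sorted[7] = 9xyzyyx9xyx7$778y7zy  (last char: 'y')
  sorted[8] = x7$778y7zy9xyzyyx9xy  (last char: 'y')
  sorted[9] = x9xyx7$778y7zy9xyzyy  (last char: 'y')
  sorted[10] = xyx7$778y7zy9xyzyyx9  (last char: '9')
  sorted[11] = xyzyyx9xyx7$778y7zy9  (last char: '9')
  sorted[12] = y7zy9xyzyyx9xyx7$778  (last char: '8')
  sorted[13] = y9xyzyyx9xyx7$778y7z  (last char: 'z')
  sorted[14] = yx7$778y7zy9xyzyyx9x  (last char: 'x')
  sorted[15] = yx9xyx7$778y7zy9xyzy  (last char: 'y')
  sorted[16] = yyx9xyx7$778y7zy9xyz  (last char: 'z')
  sorted[17] = yzyyx9xyx7$778y7zy9x  (last char: 'x')
  sorted[18] = zy9xyzyyx9xyx7$778y7  (last char: '7')
  sorted[19] = zyyx9xyx7$778y7zy9xy  (last char: 'y')
Last column: 7x$7y7xyyy998zxyzx7y
Original string S is at sorted index 2

Answer: 7x$7y7xyyy998zxyzx7y
2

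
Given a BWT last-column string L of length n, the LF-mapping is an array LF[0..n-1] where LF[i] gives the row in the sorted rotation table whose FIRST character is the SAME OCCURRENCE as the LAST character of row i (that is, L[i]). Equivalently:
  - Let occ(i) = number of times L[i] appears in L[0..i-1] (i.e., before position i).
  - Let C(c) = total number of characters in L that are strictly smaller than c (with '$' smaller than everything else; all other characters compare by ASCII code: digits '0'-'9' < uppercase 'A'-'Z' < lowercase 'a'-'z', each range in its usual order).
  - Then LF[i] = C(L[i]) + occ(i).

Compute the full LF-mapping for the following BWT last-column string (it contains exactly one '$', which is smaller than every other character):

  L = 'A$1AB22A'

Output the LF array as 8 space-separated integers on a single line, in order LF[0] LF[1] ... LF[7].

Char counts: '$':1, '1':1, '2':2, 'A':3, 'B':1
C (first-col start): C('$')=0, C('1')=1, C('2')=2, C('A')=4, C('B')=7
L[0]='A': occ=0, LF[0]=C('A')+0=4+0=4
L[1]='$': occ=0, LF[1]=C('$')+0=0+0=0
L[2]='1': occ=0, LF[2]=C('1')+0=1+0=1
L[3]='A': occ=1, LF[3]=C('A')+1=4+1=5
L[4]='B': occ=0, LF[4]=C('B')+0=7+0=7
L[5]='2': occ=0, LF[5]=C('2')+0=2+0=2
L[6]='2': occ=1, LF[6]=C('2')+1=2+1=3
L[7]='A': occ=2, LF[7]=C('A')+2=4+2=6

Answer: 4 0 1 5 7 2 3 6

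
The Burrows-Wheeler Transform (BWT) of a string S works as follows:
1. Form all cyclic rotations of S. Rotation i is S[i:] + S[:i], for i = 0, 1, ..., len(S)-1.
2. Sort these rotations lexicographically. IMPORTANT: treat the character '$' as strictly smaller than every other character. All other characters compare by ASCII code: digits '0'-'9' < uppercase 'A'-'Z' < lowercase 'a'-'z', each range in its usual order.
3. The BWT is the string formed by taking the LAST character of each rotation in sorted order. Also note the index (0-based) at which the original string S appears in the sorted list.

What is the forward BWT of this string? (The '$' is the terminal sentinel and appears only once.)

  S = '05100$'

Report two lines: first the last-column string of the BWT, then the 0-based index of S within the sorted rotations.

All 6 rotations (rotation i = S[i:]+S[:i]):
  rot[0] = 05100$
  rot[1] = 5100$0
  rot[2] = 100$05
  rot[3] = 00$051
  rot[4] = 0$0510
  rot[5] = $05100
Sorted (with $ < everything):
  sorted[0] = $05100  (last char: '0')
  sorted[1] = 0$0510  (last char: '0')
  sorted[2] = 00$051  (last char: '1')
  sorted[3] = 05100$  (last char: '$')
  sorted[4] = 100$05  (last char: '5')
  sorted[5] = 5100$0  (last char: '0')
Last column: 001$50
Original string S is at sorted index 3

Answer: 001$50
3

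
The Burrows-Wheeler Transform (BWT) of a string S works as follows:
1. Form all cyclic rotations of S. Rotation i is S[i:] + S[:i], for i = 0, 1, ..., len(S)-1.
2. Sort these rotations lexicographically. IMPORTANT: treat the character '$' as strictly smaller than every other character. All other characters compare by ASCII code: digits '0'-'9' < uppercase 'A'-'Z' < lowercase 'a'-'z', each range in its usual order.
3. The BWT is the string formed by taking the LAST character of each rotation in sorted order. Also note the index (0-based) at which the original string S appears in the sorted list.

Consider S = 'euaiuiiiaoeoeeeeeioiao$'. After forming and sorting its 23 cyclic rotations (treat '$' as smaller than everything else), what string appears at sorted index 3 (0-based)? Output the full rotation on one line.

All 23 rotations (rotation i = S[i:]+S[:i]):
  rot[0] = euaiuiiiaoeoeeeeeioiao$
  rot[1] = uaiuiiiaoeoeeeeeioiao$e
  rot[2] = aiuiiiaoeoeeeeeioiao$eu
  rot[3] = iuiiiaoeoeeeeeioiao$eua
  rot[4] = uiiiaoeoeeeeeioiao$euai
  rot[5] = iiiaoeoeeeeeioiao$euaiu
  rot[6] = iiaoeoeeeeeioiao$euaiui
  rot[7] = iaoeoeeeeeioiao$euaiuii
  rot[8] = aoeoeeeeeioiao$euaiuiii
  rot[9] = oeoeeeeeioiao$euaiuiiia
  rot[10] = eoeeeeeioiao$euaiuiiiao
  rot[11] = oeeeeeioiao$euaiuiiiaoe
  rot[12] = eeeeeioiao$euaiuiiiaoeo
  rot[13] = eeeeioiao$euaiuiiiaoeoe
  rot[14] = eeeioiao$euaiuiiiaoeoee
  rot[15] = eeioiao$euaiuiiiaoeoeee
  rot[16] = eioiao$euaiuiiiaoeoeeee
  rot[17] = ioiao$euaiuiiiaoeoeeeee
  rot[18] = oiao$euaiuiiiaoeoeeeeei
  rot[19] = iao$euaiuiiiaoeoeeeeeio
  rot[20] = ao$euaiuiiiaoeoeeeeeioi
  rot[21] = o$euaiuiiiaoeoeeeeeioia
  rot[22] = $euaiuiiiaoeoeeeeeioiao
Sorted (with $ < everything):
  sorted[0] = $euaiuiiiaoeoeeeeeioiao
  sorted[1] = aiuiiiaoeoeeeeeioiao$eu
  sorted[2] = ao$euaiuiiiaoeoeeeeeioi
  sorted[3] = aoeoeeeeeioiao$euaiuiii
  sorted[4] = eeeeeioiao$euaiuiiiaoeo
  sorted[5] = eeeeioiao$euaiuiiiaoeoe
  sorted[6] = eeeioiao$euaiuiiiaoeoee
  sorted[7] = eeioiao$euaiuiiiaoeoeee
  sorted[8] = eioiao$euaiuiiiaoeoeeee
  sorted[9] = eoeeeeeioiao$euaiuiiiao
  sorted[10] = euaiuiiiaoeoeeeeeioiao$
  sorted[11] = iao$euaiuiiiaoeoeeeeeio
  sorted[12] = iaoeoeeeeeioiao$euaiuii
  sorted[13] = iiaoeoeeeeeioiao$euaiui
  sorted[14] = iiiaoeoeeeeeioiao$euaiu
  sorted[15] = ioiao$euaiuiiiaoeoeeeee
  sorted[16] = iuiiiaoeoeeeeeioiao$eua
  sorted[17] = o$euaiuiiiaoeoeeeeeioia
  sorted[18] = oeeeeeioiao$euaiuiiiaoe
  sorted[19] = oeoeeeeeioiao$euaiuiiia
  sorted[20] = oiao$euaiuiiiaoeoeeeeei
  sorted[21] = uaiuiiiaoeoeeeeeioiao$e
  sorted[22] = uiiiaoeoeeeeeioiao$euai
sorted[3] = aoeoeeeeeioiao$euaiuiii

Answer: aoeoeeeeeioiao$euaiuiii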